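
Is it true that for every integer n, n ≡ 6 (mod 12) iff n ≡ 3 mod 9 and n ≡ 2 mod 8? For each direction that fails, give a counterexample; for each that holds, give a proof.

(⇒) fails; (⇐) holds.

(⇒) This fails: n = 6 gives 6 ≡ 6 (mod 12) but 6 ≡ 6 (mod 9), so the conjunction on the right does not hold.

(⇐) Conversely, if n ≡ 3 (mod 9) and n ≡ 2 (mod 8), then by the Chinese remainder theorem n ≡ 66 (mod 72). Since 66 ≡ 6 (mod 12) and 12 ∣ 72, we get n ≡ 6 (mod 12).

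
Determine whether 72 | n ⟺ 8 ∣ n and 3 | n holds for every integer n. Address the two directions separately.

Forward direction. If 72 ∣ n, write n = 72q. Since 72 = 9·8, n = 8·(9q), so 8 ∣ n; and since 72 = 24·3, n = 3·(24q), so 3 ∣ n.

Converse. This fails: take n = 24. Both 8 ∣ 24 and 3 ∣ 24, yet 24 is not a multiple of 72 (since 24 = 0·72 + 24), so 72 ∤ 24.

(⇒) holds; (⇐) fails.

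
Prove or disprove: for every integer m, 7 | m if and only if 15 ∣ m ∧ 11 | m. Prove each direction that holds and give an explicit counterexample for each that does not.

Both directions fail.

[⇒] This fails: take m = 7. Certainly 7 ∣ 7, but 15 ∤ 7.

[⇐] This fails: take m = 165. Both 15 ∣ 165 and 11 ∣ 165, yet 165 is not a multiple of 7 (since 165 = 23·7 + 4), so 7 ∤ 165.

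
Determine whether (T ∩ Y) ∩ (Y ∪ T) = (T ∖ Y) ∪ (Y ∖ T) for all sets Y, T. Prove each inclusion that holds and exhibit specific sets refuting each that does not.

(⟹) This inclusion fails. Take Y = {1}, T = {1}; then 1 ∈ (T ∩ Y) ∩ (Y ∪ T) but 1 ∉ (T ∖ Y) ∪ (Y ∖ T).

(⟸) This inclusion fails. Take Y = {1}, T = ∅; then 1 ∈ (T ∖ Y) ∪ (Y ∖ T) but 1 ∉ (T ∩ Y) ∩ (Y ∪ T).

Neither inclusion holds.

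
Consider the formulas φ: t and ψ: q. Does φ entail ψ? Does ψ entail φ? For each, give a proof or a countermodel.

Neither implication holds.

Forward direction. This fails. Under t = T, q = F, the left side is true but the right side is false.

Converse. This fails. Under t = F, q = T, the left side is false but the right side is true.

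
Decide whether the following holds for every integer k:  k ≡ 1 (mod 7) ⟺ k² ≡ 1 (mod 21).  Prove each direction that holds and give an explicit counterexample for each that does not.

(⇒) This fails: take k = 15. Then 15 ≡ 1 (mod 7), but 15² = 225 ≡ 15 (mod 21), not 1.

(⇐) This fails: take k = 13. Then 13² = 169 ≡ 1 (mod 21), yet 13 ≡ 6 (mod 7), not 1.

Both directions fail.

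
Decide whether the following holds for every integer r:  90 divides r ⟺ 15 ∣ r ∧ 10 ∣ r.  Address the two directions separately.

Only the forward implication holds.

(→) If 90 ∣ r, write r = 90q. Since 90 = 6·15, r = 15·(6q), so 15 ∣ r; and since 90 = 9·10, r = 10·(9q), so 10 ∣ r.

(←) This fails: take r = 30. Both 15 ∣ 30 and 10 ∣ 30, yet 30 is not a multiple of 90 (since 30 = 0·90 + 30), so 90 ∤ 30.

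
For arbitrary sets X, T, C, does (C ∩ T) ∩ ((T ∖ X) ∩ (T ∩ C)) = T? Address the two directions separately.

(⟸) This inclusion fails. Take X = ∅, T = {1}, C = ∅; then 1 ∈ T but 1 ∉ (C ∩ T) ∩ ((T ∖ X) ∩ (T ∩ C)).

(⟹) Let x ∈ (C ∩ T) ∩ ((T ∖ X) ∩ (T ∩ C)). Then x ∈ T ∩ C and x ∉ X, from which x ∈ T.

Only the forward inclusion holds.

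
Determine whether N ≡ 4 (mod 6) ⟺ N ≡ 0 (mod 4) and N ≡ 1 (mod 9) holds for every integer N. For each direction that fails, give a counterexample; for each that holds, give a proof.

Only the converse holds.

Forward direction. This fails: N = 34 gives 34 ≡ 4 (mod 6) but 34 ≡ 2 (mod 4), so the conjunction on the right does not hold.

Converse. If N ≡ 0 (mod 4) and N ≡ 1 (mod 9), then by the Chinese remainder theorem N ≡ 28 (mod 36). Since 28 ≡ 4 (mod 6) and 6 ∣ 36, we get N ≡ 4 (mod 6).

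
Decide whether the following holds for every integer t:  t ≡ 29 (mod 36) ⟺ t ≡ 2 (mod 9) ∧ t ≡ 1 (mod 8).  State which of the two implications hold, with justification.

Forward direction. This fails: t = 29 gives 29 ≡ 29 (mod 36) but 29 ≡ 5 (mod 8), so the conjunction on the right does not hold.

Converse. If t ≡ 2 (mod 9) and t ≡ 1 (mod 8), then by the Chinese remainder theorem t ≡ 65 (mod 72). Since 65 ≡ 29 (mod 36) and 36 ∣ 72, we get t ≡ 29 (mod 36).

Not equivalent: only (⇐) holds.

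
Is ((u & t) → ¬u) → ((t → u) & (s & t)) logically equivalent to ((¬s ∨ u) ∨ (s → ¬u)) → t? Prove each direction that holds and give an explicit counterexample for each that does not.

Only the forward direction holds.

(⇒) Assume the antecedent. If t is true, ((¬s ∨ u) ∨ (s → ¬u)) → t reduces to true regardless of the other variables. If t is false, the antecedent cannot hold. Either way ((¬s ∨ u) ∨ (s → ¬u)) → t holds.

(⇐) This fails. Under t = T, s = F, u = F, the left side is false but the right side is true.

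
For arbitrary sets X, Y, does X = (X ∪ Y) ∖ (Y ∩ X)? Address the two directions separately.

Both inclusions fail.

Forward inclusion. This inclusion fails. Take X = {1}, Y = {1}; then 1 ∈ X but 1 ∉ (X ∪ Y) ∖ (Y ∩ X).

Reverse inclusion. This inclusion fails. Take X = ∅, Y = {1}; then 1 ∈ (X ∪ Y) ∖ (Y ∩ X) but 1 ∉ X.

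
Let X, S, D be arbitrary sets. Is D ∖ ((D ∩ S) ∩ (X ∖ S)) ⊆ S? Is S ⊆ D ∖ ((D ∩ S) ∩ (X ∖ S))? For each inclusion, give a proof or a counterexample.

(⊆) This inclusion fails. Take X = ∅, S = ∅, D = {1}; then 1 ∈ D ∖ ((D ∩ S) ∩ (X ∖ S)) but 1 ∉ S.

(⊇) This inclusion fails. Take X = ∅, S = {1}, D = ∅; then 1 ∈ S but 1 ∉ D ∖ ((D ∩ S) ∩ (X ∖ S)).

(⊆) fails and (⊇) fails.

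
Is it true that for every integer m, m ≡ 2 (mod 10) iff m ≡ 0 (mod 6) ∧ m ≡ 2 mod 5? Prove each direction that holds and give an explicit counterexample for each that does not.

Only the converse holds.

(⟹) This fails: m = 2 gives 2 ≡ 2 (mod 10) but 2 ≡ 2 (mod 6), so the conjunction on the right does not hold.

(⟸) Conversely, if m ≡ 0 (mod 6) and m ≡ 2 (mod 5), then by the Chinese remainder theorem m ≡ 12 (mod 30). Since 12 ≡ 2 (mod 10) and 10 ∣ 30, we get m ≡ 2 (mod 10).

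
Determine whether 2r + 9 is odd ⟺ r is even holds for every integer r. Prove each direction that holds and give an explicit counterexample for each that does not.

Only the reverse direction holds.

[⇒] This fails: take r = 5. Then 2r + 9 = 19, which is odd, yet r = 5 is odd, not even.

[⇐] Suppose r is even. Since 2 is even, 2r is even for every r, so 2r + 9 has the same parity as 9, which is odd. Hence 2r + 9 is odd.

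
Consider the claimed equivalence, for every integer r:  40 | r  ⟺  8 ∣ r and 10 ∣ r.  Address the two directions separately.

(⇒) If 40 ∣ r, write r = 40q. Since 40 = 5·8, r = 8·(5q), so 8 ∣ r; and since 40 = 4·10, r = 10·(4q), so 10 ∣ r.

(⇐) Suppose 8 ∣ r and 10 ∣ r. Any common multiple of 8 and 10 is a multiple of their lcm; here lcm(8, 10) = 8·10/gcd(8, 10) = 80/2 = 40, so 40 ∣ r.

Equivalent; both directions hold.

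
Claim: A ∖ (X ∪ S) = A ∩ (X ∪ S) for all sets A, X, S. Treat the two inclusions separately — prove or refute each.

Forward inclusion. This inclusion fails. Take A = {1}, X = ∅, S = ∅; then 1 ∈ A ∖ (X ∪ S) but 1 ∉ A ∩ (X ∪ S).

Reverse inclusion. This inclusion fails. Take A = {1}, X = {1}, S = ∅; then 1 ∈ A ∩ (X ∪ S) but 1 ∉ A ∖ (X ∪ S).

Neither inclusion holds.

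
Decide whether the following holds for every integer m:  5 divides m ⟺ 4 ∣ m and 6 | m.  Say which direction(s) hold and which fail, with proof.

Neither direction holds.

(⟹) This fails: take m = 5. Certainly 5 ∣ 5, but 4 ∤ 5.

(⟸) This fails: take m = 12. Both 4 ∣ 12 and 6 ∣ 12, yet 12 is not a multiple of 5 (since 12 = 2·5 + 2), so 5 ∤ 12.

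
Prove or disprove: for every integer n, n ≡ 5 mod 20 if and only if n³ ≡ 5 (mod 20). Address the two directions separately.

Forward direction. Suppose n ≡ 5 mod 20. Write n = 20j + 5. Then (20j + 5)³ = 8000j³ + 6000j² + 1500j + 125 = 20(400j³ + 300j² + 75j + 6) + 5, so n³ ≡ 5 (mod 20).

Converse. Suppose n³ ≡ 5 (mod 20). The only residue r in {0, …, 19} with r³ ≡ 5 (mod 20) is r = 5, so n ≡ 5 (mod 20).

The biconditional holds.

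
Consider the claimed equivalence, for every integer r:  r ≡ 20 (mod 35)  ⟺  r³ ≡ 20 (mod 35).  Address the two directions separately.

The forward direction holds; the converse fails.

(⇒) Suppose r ≡ 20 (mod 35). Write r = 35j + 20. Then (35j + 20)³ = 42875j³ + 73500j² + 42000j + 8000 = 35(1225j³ + 2100j² + 1200j + 228) + 20, so r³ ≡ 20 (mod 35).

(⇐) This fails: take r = 5. Then 5³ = 125 ≡ 20 (mod 35), yet 5 ≡ 5 (mod 35), not 20.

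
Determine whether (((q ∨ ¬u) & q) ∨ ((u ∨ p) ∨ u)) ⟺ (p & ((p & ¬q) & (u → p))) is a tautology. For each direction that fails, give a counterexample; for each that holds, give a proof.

(⇒) This fails. Under p = F, q = T, u = F, the left side is true but the right side is false.

(⇐) Assume the antecedent. If p is true, ((q ∨ ¬u) & q) ∨ ((u ∨ p) ∨ u) reduces to true regardless of the other variables. If p is false, the antecedent cannot hold. Either way ((q ∨ ¬u) & q) ∨ ((u ∨ p) ∨ u) holds.

Only the reverse direction holds.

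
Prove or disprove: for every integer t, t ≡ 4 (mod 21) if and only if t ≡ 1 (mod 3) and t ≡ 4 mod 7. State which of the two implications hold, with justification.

[⇐] If t ≡ 1 (mod 3) and t ≡ 4 (mod 7), then by the Chinese remainder theorem t ≡ 4 (mod 21). This is exactly t ≡ 4 (mod 21).

[⇒] Suppose t ≡ 4 (mod 21); write t = 21j + 4. Since 3 ∣ 21, reducing mod 3 gives t ≡ 4 ≡ 1 (mod 3); since 7 ∣ 21, reducing mod 7 gives t ≡ 4 (mod 7).

Both implications hold.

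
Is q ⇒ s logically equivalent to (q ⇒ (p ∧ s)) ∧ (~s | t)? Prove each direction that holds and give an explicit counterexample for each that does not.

Converse. Assume the antecedent. If q is true, the antecedent forces (t = T, s = T, p = T, q = T), and q ⇒ s holds there. If q is false, q ⇒ s reduces to true regardless of the other variables. Either way q ⇒ s holds.

Forward direction. This fails. Under t = F, s = T, p = F, q = F, the left side is true but the right side is false.

Not equivalent: only (⇐) holds.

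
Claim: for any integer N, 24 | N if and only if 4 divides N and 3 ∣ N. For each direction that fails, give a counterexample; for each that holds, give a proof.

(⟹) If 24 ∣ N, write N = 24q. Since 24 = 6·4, N = 4·(6q), so 4 ∣ N; and since 24 = 8·3, N = 3·(8q), so 3 ∣ N.

(⟸) This fails: take N = 12. Both 4 ∣ 12 and 3 ∣ 12, yet 12 is not a multiple of 24 (since 12 = 0·24 + 12), so 24 ∤ 12.

Only the forward direction holds.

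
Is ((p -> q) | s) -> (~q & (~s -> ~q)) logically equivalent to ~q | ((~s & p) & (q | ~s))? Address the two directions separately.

Not equivalent: only (⇒) holds.

(⇒) Assume the antecedent. If q is true, the antecedent cannot hold. If q is false, ~q | ((~s & p) & (q | ~s)) reduces to true regardless of the other variables. Either way ~q | ((~s & p) & (q | ~s)) holds.

(⇐) This fails. Under q = T, s = F, p = T, the left side is false but the right side is true.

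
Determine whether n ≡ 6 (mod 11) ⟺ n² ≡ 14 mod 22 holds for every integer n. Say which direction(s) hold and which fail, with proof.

Both directions fail.

(→) This fails: take n = 17. Then 17 ≡ 6 (mod 11), but 17² = 289 ≡ 3 (mod 22), not 14.

(←) This fails: take n = 16. Then 16² = 256 ≡ 14 (mod 22), yet 16 ≡ 5 (mod 11), not 6.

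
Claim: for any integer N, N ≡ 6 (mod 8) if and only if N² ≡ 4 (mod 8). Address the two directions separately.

Only the forward implication holds.

Forward direction. Suppose N ≡ 6 (mod 8). Write N = 8j + 6. Then (8j + 6)² = 64j² + 96j + 36 = 8(8j² + 12j + 4) + 4, so N² ≡ 4 (mod 8).

Converse. This fails: take N = 2. Then 2² = 4 ≡ 4 (mod 8), yet 2 ≡ 2 (mod 8), not 6.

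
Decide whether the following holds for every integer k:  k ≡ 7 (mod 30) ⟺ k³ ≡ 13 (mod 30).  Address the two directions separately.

(←) Suppose k³ ≡ 13 (mod 30). The only residue r in {0, …, 29} with r³ ≡ 13 (mod 30) is r = 7, so k ≡ 7 (mod 30).

(→) Suppose k ≡ 7 (mod 30). Write k = 30j + 7. Then (30j + 7)³ = 27000j³ + 18900j² + 4410j + 343 = 30(900j³ + 630j² + 147j + 11) + 13, so k³ ≡ 13 (mod 30).

The biconditional holds.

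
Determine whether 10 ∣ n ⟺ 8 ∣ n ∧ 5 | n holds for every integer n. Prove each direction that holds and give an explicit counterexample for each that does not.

Not equivalent: only (⇐) holds.

(⇐) Suppose 8 ∣ n and 5 ∣ n. Any common multiple of 8 and 5 is a multiple of their lcm; here gcd(8, 5) = 1, so lcm(8, 5) = 8·5 = 40, so 40 ∣ n. Since 10 ∣ 40, it follows that 10 ∣ n.

(⇒) This fails: take n = 10. Certainly 10 ∣ 10, but 8 ∤ 10.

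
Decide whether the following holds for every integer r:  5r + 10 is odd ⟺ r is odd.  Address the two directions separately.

Forward direction. Suppose 5r + 10 is odd. Since 5 is odd, 5r and r have the same parity, so 5r + 10 ≡ r + 10 (mod 2). As 10 is even, 5r + 10 is odd exactly when r is odd. Thus r is odd.

Converse. Suppose r is odd; write r = 2j + 1. Then 5r + 10 = 5·(2j + 1) + 10 = 2·5j + 15, which is odd.

Both directions hold; the statement is true.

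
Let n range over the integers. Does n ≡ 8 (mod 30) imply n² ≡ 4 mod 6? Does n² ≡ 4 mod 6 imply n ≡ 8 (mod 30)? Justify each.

Forward direction. Suppose n ≡ 8 (mod 30). Then n² ≡ 8² = 64 (mod 30), and since 6 ∣ 30, also n² ≡ 4 (mod 6).

Converse. This fails: take n = 2. Then 2² = 4 ≡ 4 (mod 6), yet 2 ≡ 2 (mod 30), not 8.

(⇒) holds; (⇐) fails.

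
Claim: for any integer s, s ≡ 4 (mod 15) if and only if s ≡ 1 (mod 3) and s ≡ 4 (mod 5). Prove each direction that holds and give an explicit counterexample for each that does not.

[⇒] Suppose s ≡ 4 (mod 15); write s = 15j + 4. Since 3 ∣ 15, reducing mod 3 gives s ≡ 4 ≡ 1 (mod 3); since 5 ∣ 15, reducing mod 5 gives s ≡ 4 (mod 5).

[⇐] Conversely, if s ≡ 1 (mod 3) and s ≡ 4 (mod 5), then by the Chinese remainder theorem s ≡ 4 (mod 15). This is exactly s ≡ 4 (mod 15).

The biconditional holds.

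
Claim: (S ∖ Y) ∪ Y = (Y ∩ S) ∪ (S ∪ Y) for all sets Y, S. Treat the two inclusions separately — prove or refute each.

Both inclusions hold; the sets are equal.

(⊆) Let x ∈ (S ∖ Y) ∪ Y. Then either x ∈ Y and x ∉ S; or x ∈ S and x ∉ Y; or x ∈ Y ∩ S. In each case x ∈ (Y ∩ S) ∪ (S ∪ Y), so (S ∖ Y) ∪ Y ⊆ (Y ∩ S) ∪ (S ∪ Y).

(⊇) Let x ∈ (Y ∩ S) ∪ (S ∪ Y). Then either x ∈ Y and x ∉ S; or x ∈ S and x ∉ Y; or x ∈ Y ∩ S. In each case x ∈ (S ∖ Y) ∪ Y, so (Y ∩ S) ∪ (S ∪ Y) ⊆ (S ∖ Y) ∪ Y.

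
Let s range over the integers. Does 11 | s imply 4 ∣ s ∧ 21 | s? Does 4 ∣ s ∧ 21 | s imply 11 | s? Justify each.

(⇒) fails and (⇐) fails.

(→) This fails: take s = 11. Certainly 11 ∣ 11, but 4 ∤ 11.

(←) This fails: take s = 84. Both 4 ∣ 84 and 21 ∣ 84, yet 84 is not a multiple of 11 (since 84 = 7·11 + 7), so 11 ∤ 84.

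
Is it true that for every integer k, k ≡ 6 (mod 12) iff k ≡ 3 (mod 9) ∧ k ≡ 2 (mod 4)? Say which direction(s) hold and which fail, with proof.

Not equivalent: only (⇐) holds.

(⇒) This fails: k = 18 gives 18 ≡ 6 (mod 12) but 18 ≡ 0 (mod 9), so the conjunction on the right does not hold.

(⇐) Conversely, if k ≡ 3 (mod 9) and k ≡ 2 (mod 4), then by the Chinese remainder theorem k ≡ 30 (mod 36). Since 30 ≡ 6 (mod 12) and 12 ∣ 36, we get k ≡ 6 (mod 12).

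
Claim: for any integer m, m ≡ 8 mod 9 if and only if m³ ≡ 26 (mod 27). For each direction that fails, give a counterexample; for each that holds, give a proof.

Forward direction. Suppose m ≡ 8 (mod 9). Working modulo 27, m ∈ {8, 17, 26}; for each such r, r³ ≡ 26 (mod 27).

Converse. The residues r modulo 27 with r³ ≡ 26 (mod 27) are exactly {8, 17, 26}, and each is ≡ 8 (mod 9).

Equivalent; both directions hold.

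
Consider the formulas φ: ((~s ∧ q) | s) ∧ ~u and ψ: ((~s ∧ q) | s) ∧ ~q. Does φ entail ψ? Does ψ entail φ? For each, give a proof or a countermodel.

(⇒) fails and (⇐) fails.

(→) This fails. Under q = T, u = F, s = F, the left side is true but the right side is false.

(←) This fails. Under q = F, u = T, s = T, the left side is false but the right side is true.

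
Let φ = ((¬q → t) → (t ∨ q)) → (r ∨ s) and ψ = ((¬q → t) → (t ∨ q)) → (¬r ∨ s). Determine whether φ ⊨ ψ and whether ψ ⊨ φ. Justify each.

(⟹) This fails. Under s = F, r = T, t = F, q = F, the left side is true but the right side is false.

(⟸) This fails. Under s = F, r = F, t = F, q = F, the left side is false but the right side is true.

Neither direction holds.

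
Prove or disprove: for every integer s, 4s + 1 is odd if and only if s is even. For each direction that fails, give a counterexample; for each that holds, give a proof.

Not equivalent: only (⇐) holds.

(→) This fails: take s = 3. Then 4s + 1 = 13, which is odd, yet s = 3 is odd, not even.

(←) Suppose s is even. Since 4 is even, 4s is even for every s, so 4s + 1 has the same parity as 1, which is odd. Hence 4s + 1 is odd.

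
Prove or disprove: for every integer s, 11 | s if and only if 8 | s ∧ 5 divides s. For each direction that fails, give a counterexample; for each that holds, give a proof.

(⇒) This fails: take s = 11. Certainly 11 ∣ 11, but 8 ∤ 11.

(⇐) This fails: take s = 40. Both 8 ∣ 40 and 5 ∣ 40, yet 40 is not a multiple of 11 (since 40 = 3·11 + 7), so 11 ∤ 40.

(⇒) fails and (⇐) fails.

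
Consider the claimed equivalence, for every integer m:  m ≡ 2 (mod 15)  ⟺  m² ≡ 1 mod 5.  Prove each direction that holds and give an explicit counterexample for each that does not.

Both directions fail.

(→) This fails: take m = 2. Then 2 ≡ 2 (mod 15), but 2² = 4 ≡ 4 (mod 5), not 1.

(←) This fails: take m = 1. Then 1² = 1 ≡ 1 (mod 5), yet 1 ≡ 1 (mod 15), not 2.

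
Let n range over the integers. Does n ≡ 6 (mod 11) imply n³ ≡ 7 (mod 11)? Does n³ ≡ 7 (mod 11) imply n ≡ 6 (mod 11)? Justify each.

Forward direction. Suppose n ≡ 6 (mod 11). Write n = 11j + 6. Then (11j + 6)³ = 1331j³ + 2178j² + 1188j + 216 = 11(121j³ + 198j² + 108j + 19) + 7, so n³ ≡ 7 (mod 11).

Converse. Suppose n³ ≡ 7 (mod 11). The only residue r in {0, …, 10} with r³ ≡ 7 (mod 11) is r = 6, so n ≡ 6 (mod 11).

Both implications hold.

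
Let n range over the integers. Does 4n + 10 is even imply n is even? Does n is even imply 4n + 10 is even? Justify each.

Not equivalent: only (⇐) holds.

(⇒) This fails: take n = 5. Then 4n + 10 = 30, which is even, yet n = 5 is odd, not even.

(⇐) Suppose n is even. Since 4 is even, 4n is even for every n, so 4n + 10 has the same parity as 10, which is even. Hence 4n + 10 is even.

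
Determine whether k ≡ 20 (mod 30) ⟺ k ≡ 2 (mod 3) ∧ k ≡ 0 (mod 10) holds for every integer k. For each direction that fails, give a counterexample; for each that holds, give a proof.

Both directions hold.

(⇐) If k ≡ 2 (mod 3) and k ≡ 0 (mod 10), then by the Chinese remainder theorem k ≡ 20 (mod 30). This is exactly k ≡ 20 (mod 30).

(⇒) Suppose k ≡ 20 (mod 30); write k = 30j + 20. Since 3 ∣ 30, reducing mod 3 gives k ≡ 20 ≡ 2 (mod 3); since 10 ∣ 30, reducing mod 10 gives k ≡ 20 ≡ 0 (mod 10).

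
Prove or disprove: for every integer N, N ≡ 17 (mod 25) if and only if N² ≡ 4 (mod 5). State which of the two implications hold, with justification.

Only the forward direction holds.

[⇐] This fails: take N = 2. Then 2² = 4 ≡ 4 (mod 5), yet 2 ≡ 2 (mod 25), not 17.

[⇒] Suppose N ≡ 17 (mod 25). Then N² ≡ 17² = 289 (mod 25), and since 5 ∣ 25, also N² ≡ 4 (mod 5).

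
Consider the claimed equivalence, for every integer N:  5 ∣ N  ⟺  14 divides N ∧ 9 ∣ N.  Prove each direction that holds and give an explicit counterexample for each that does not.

Neither direction holds.

Forward direction. This fails: take N = 5. Certainly 5 ∣ 5, but 14 ∤ 5.

Converse. This fails: take N = 126. Both 14 ∣ 126 and 9 ∣ 126, yet 126 is not a multiple of 5 (since 126 = 25·5 + 1), so 5 ∤ 126.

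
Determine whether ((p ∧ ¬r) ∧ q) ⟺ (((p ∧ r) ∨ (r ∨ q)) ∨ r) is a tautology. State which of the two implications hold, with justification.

(⇒) Assume the antecedent. If r is true, the antecedent cannot hold. If r is false, the antecedent forces (r = F, p = T, q = T), and ((p ∧ r) ∨ (r ∨ q)) ∨ r holds there. Either way ((p ∧ r) ∨ (r ∨ q)) ∨ r holds.

(⇐) This fails. Under r = T, p = F, q = F, the left side is false but the right side is true.

The forward direction holds; the converse fails.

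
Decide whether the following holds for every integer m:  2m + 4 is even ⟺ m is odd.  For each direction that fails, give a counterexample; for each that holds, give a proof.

Only the reverse direction holds.

[⇒] This fails: take m = 2. Then 2m + 4 = 8, which is even, yet m = 2 is even, not odd.

[⇐] Suppose m is odd. Since 2 is even, 2m is even for every m, so 2m + 4 has the same parity as 4, which is even. Hence 2m + 4 is even.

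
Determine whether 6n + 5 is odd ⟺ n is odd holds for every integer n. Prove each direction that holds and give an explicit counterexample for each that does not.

(→) This fails: take n = 0. Then 6n + 5 = 5, which is odd, yet n = 0 is even, not odd.

(←) Suppose n is odd. Since 6 is even, 6n is even for every n, so 6n + 5 has the same parity as 5, which is odd. Hence 6n + 5 is odd.

Only the converse holds.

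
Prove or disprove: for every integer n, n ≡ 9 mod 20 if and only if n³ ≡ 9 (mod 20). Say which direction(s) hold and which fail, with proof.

Equivalent; both directions hold.

(⟹) Suppose n ≡ 9 mod 20. Write n = 20j + 9. Then (20j + 9)³ = 8000j³ + 10800j² + 4860j + 729 = 20(400j³ + 540j² + 243j + 36) + 9, so n³ ≡ 9 (mod 20).

(⟸) Conversely, suppose n³ ≡ 9 (mod 20). The only residue r in {0, …, 19} with r³ ≡ 9 (mod 20) is r = 9, so n ≡ 9 (mod 20).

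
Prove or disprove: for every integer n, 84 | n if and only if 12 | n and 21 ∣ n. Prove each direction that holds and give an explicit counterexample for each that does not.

(⇐) Suppose 12 ∣ n and 21 ∣ n. Any common multiple of 12 and 21 is a multiple of their lcm; here lcm(12, 21) = 12·21/gcd(12, 21) = 252/3 = 84, so 84 ∣ n.

(⇒) If 84 ∣ n, write n = 84q. Since 84 = 7·12, n = 12·(7q), so 12 ∣ n; and since 84 = 4·21, n = 21·(4q), so 21 ∣ n.

Both implications hold.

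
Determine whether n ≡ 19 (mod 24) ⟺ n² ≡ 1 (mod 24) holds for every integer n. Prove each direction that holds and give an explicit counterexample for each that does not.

(⟸) This fails: take n = 1. Then 1² = 1 ≡ 1 (mod 24), yet 1 ≡ 1 (mod 24), not 19.

(⟹) Suppose n ≡ 19 (mod 24). Write n = 24j + 19. Then (24j + 19)² = 576j² + 912j + 361 = 24(24j² + 38j + 15) + 1, so n² ≡ 1 (mod 24).

(⇒) holds; (⇐) fails.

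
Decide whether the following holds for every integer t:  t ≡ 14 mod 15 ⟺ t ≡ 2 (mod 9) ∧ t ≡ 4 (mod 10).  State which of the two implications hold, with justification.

Only the converse holds.

(→) This fails: t = 44 gives 44 ≡ 14 (mod 15) but 44 ≡ 8 (mod 9), so the conjunction on the right does not hold.

(←) Conversely, if t ≡ 2 (mod 9) and t ≡ 4 (mod 10), then by the Chinese remainder theorem t ≡ 74 (mod 90). Since 74 ≡ 14 (mod 15) and 15 ∣ 90, we get t ≡ 14 (mod 15).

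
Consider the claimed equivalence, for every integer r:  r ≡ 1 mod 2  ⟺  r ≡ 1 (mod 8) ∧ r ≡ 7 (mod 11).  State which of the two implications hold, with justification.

(⟹) This fails: r = 1 gives 1 ≡ 1 (mod 2) but 1 ≡ 1 (mod 11), so the conjunction on the right does not hold.

(⟸) Conversely, if r ≡ 1 (mod 8) and r ≡ 7 (mod 11), then by the Chinese remainder theorem r ≡ 73 (mod 88). Since 73 ≡ 1 (mod 2) and 2 ∣ 88, we get r ≡ 1 (mod 2).

Not equivalent: only (⇐) holds.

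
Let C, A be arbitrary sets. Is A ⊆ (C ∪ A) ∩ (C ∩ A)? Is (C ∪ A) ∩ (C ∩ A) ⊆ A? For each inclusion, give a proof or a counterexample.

Only the reverse inclusion holds.

(⟹) This inclusion fails. Take C = ∅, A = {1}; then 1 ∈ A but 1 ∉ (C ∪ A) ∩ (C ∩ A).

(⟸) Let x ∈ (C ∪ A) ∩ (C ∩ A). Then x ∈ C ∩ A, from which x ∈ A.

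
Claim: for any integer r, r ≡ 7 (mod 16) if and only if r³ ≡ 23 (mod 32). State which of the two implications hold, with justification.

Only the reverse direction holds.

Forward direction. This fails: take r = 23. Then 23 ≡ 7 (mod 16), but 23³ = 12167 ≡ 7 (mod 32), not 23.

Converse. The residues r modulo 32 with r³ ≡ 23 (mod 32) are exactly {7}, and each is ≡ 7 (mod 16).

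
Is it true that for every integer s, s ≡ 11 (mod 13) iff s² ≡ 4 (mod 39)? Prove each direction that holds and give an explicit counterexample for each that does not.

(⟹) This fails: take s = 24. Then 24 ≡ 11 (mod 13), but 24² = 576 ≡ 30 (mod 39), not 4.

(⟸) This fails: take s = 2. Then 2² = 4 ≡ 4 (mod 39), yet 2 ≡ 2 (mod 13), not 11.

Neither implication holds.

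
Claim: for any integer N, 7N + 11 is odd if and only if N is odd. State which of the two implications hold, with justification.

(→) This fails: N = 4 gives 7N + 11 = 39, which is odd, but 4 is even, not odd.

(←) This also fails: N = 3 is odd, but 7N + 11 = 32 is even, not odd.

Neither direction holds.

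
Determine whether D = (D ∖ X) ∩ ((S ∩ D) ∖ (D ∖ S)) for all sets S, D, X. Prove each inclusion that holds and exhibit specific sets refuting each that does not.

(⊆) This inclusion fails. Take S = ∅, D = {1}, X = ∅; then 1 ∈ D but 1 ∉ (D ∖ X) ∩ ((S ∩ D) ∖ (D ∖ S)).

(⊇) Let x ∈ (D ∖ X) ∩ ((S ∩ D) ∖ (D ∖ S)). Then x ∈ S ∩ D and x ∉ X, from which x ∈ D.

(⊆) fails; (⊇) holds.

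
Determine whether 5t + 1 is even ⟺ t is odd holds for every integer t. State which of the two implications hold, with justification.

(⇒) Suppose 5t + 1 is even. Since 5 is odd, 5t and t have the same parity, so 5t + 1 ≡ t + 1 (mod 2). As 1 is odd, 5t + 1 is even exactly when t is odd. Thus t is odd.

(⇐) Conversely, suppose t is odd; write t = 2j + 1. Then 5t + 1 = 5·(2j + 1) + 1 = 2·5j + 6, which is even.

Both implications hold.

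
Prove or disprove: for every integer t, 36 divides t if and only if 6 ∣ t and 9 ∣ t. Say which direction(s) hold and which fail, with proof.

(⇒) holds; (⇐) fails.

(→) If 36 ∣ t, write t = 36q. Since 36 = 6·6, t = 6·(6q), so 6 ∣ t; and since 36 = 4·9, t = 9·(4q), so 9 ∣ t.

(←) This fails: take t = 18. Both 6 ∣ 18 and 9 ∣ 18, yet 18 is not a multiple of 36 (since 18 = 0·36 + 18), so 36 ∤ 18.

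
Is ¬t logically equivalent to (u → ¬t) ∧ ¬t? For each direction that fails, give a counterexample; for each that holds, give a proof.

Converse. Assume the antecedent. If t is true, the antecedent cannot hold. If t is false, ¬t reduces to true regardless of the other variables. Either way ¬t holds.

Forward direction. Assume the antecedent. If t is true, the antecedent cannot hold. If t is false, (u → ¬t) ∧ ¬t reduces to true regardless of the other variables. Either way (u → ¬t) ∧ ¬t holds.

Both directions hold; the statement is true.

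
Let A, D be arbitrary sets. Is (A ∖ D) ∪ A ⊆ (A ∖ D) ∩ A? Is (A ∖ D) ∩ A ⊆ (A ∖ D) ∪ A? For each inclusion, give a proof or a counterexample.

Only the reverse inclusion holds.

(⊆) This inclusion fails. Take A = {1}, D = {1}; then 1 ∈ (A ∖ D) ∪ A but 1 ∉ (A ∖ D) ∩ A.

(⊇) Let x ∈ (A ∖ D) ∩ A. Then x ∈ A and x ∉ D, from which x ∈ (A ∖ D) ∪ A.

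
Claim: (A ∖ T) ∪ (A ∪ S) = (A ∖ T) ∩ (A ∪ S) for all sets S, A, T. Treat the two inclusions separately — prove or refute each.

Only the reverse inclusion holds.

(⊆) This inclusion fails. Take S = {1}, A = ∅, T = ∅; then 1 ∈ (A ∖ T) ∪ (A ∪ S) but 1 ∉ (A ∖ T) ∩ (A ∪ S).

(⊇) Let x ∈ (A ∖ T) ∩ (A ∪ S). Then either x ∈ A and x ∉ S, T; or x ∈ S ∩ A and x ∉ T. In each case x ∈ (A ∖ T) ∪ (A ∪ S), so (A ∖ T) ∩ (A ∪ S) ⊆ (A ∖ T) ∪ (A ∪ S).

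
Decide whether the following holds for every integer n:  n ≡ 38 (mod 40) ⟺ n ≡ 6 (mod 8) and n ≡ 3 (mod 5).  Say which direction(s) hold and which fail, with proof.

Both directions hold; the statement is true.

[⇒] Suppose n ≡ 38 (mod 40); write n = 40j + 38. Since 8 ∣ 40, reducing mod 8 gives n ≡ 38 ≡ 6 (mod 8); since 5 ∣ 40, reducing mod 5 gives n ≡ 38 ≡ 3 (mod 5).

[⇐] Conversely, if n ≡ 6 (mod 8) and n ≡ 3 (mod 5), then by the Chinese remainder theorem n ≡ 38 (mod 40). This is exactly n ≡ 38 (mod 40).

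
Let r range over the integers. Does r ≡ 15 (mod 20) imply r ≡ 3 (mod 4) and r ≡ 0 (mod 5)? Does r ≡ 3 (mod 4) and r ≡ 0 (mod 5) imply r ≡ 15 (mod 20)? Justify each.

(⟹) Suppose r ≡ 15 (mod 20); write r = 20j + 15. Since 4 ∣ 20, reducing mod 4 gives r ≡ 15 ≡ 3 (mod 4); since 5 ∣ 20, reducing mod 5 gives r ≡ 15 ≡ 0 (mod 5).

(⟸) Conversely, if r ≡ 3 (mod 4) and r ≡ 0 (mod 5), then by the Chinese remainder theorem r ≡ 15 (mod 20). This is exactly r ≡ 15 (mod 20).

Both directions hold; the statement is true.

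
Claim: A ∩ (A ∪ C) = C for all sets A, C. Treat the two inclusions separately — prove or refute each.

(⟹) This inclusion fails. Take A = {1}, C = ∅; then 1 ∈ A ∩ (A ∪ C) but 1 ∉ C.

(⟸) This inclusion fails. Take A = ∅, C = {1}; then 1 ∈ C but 1 ∉ A ∩ (A ∪ C).

Neither inclusion holds.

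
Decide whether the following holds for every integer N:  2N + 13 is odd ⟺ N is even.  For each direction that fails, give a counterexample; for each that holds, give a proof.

[⇒] This fails: take N = 5. Then 2N + 13 = 23, which is odd, yet N = 5 is odd, not even.

[⇐] Suppose N is even. Since 2 is even, 2N is even for every N, so 2N + 13 has the same parity as 13, which is odd. Hence 2N + 13 is odd.

Only the converse holds.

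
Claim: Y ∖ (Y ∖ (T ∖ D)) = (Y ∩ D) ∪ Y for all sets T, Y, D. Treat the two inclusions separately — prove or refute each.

(⟹) Let x ∈ Y ∖ (Y ∖ (T ∖ D)). Then x ∈ T ∩ Y and x ∉ D, from which x ∈ (Y ∩ D) ∪ Y.

(⟸) This inclusion fails. Take T = ∅, Y = {1}, D = ∅; then 1 ∈ (Y ∩ D) ∪ Y but 1 ∉ Y ∖ (Y ∖ (T ∖ D)).

(⊆) holds; (⊇) fails.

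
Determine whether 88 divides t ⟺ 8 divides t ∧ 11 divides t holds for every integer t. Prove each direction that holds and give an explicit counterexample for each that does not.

(→) If 88 ∣ t, write t = 88q. Since 88 = 11·8, t = 8·(11q), so 8 ∣ t; and since 88 = 8·11, t = 11·(8q), so 11 ∣ t.

(←) Suppose 8 ∣ t and 11 ∣ t. Any common multiple of 8 and 11 is a multiple of their lcm; here gcd(8, 11) = 1, so lcm(8, 11) = 8·11 = 88, so 88 ∣ t.

Equivalent; both directions hold.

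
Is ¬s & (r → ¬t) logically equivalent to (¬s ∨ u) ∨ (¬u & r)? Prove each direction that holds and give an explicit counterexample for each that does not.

(→) Assume the antecedent. If s is true, the antecedent cannot hold. If s is false, (¬s ∨ u) ∨ (¬u & r) reduces to true regardless of the other variables. Either way (¬s ∨ u) ∨ (¬u & r) holds.

(←) This fails. Under t = T, s = F, r = T, u = F, the left side is false but the right side is true.

The forward direction holds; the converse fails.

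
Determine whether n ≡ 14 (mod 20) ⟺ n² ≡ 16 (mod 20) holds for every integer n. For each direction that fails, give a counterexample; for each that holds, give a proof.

(⟹) Suppose n ≡ 14 (mod 20). Write n = 20j + 14. Then (20j + 14)² = 400j² + 560j + 196 = 20(20j² + 28j + 9) + 16, so n² ≡ 16 (mod 20).

(⟸) This fails: take n = 4. Then 4² = 16 ≡ 16 (mod 20), yet 4 ≡ 4 (mod 20), not 14.

The forward direction holds; the converse fails.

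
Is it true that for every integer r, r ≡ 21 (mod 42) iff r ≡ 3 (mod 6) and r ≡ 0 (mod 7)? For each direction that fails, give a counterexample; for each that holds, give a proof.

[⇒] Suppose r ≡ 21 (mod 42); write r = 42j + 21. Since 6 ∣ 42, reducing mod 6 gives r ≡ 21 ≡ 3 (mod 6); since 7 ∣ 42, reducing mod 7 gives r ≡ 21 ≡ 0 (mod 7).

[⇐] Conversely, if r ≡ 3 (mod 6) and r ≡ 0 (mod 7), then by the Chinese remainder theorem r ≡ 21 (mod 42). This is exactly r ≡ 21 (mod 42).

Both directions hold.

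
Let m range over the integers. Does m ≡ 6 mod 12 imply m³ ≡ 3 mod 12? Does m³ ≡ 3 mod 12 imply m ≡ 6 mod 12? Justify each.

(⇒) fails and (⇐) fails.

(→) This fails: take m = 6. Then 6 ≡ 6 (mod 12), but 6³ = 216 ≡ 0 (mod 12), not 3.

(←) This fails: take m = 3. Then 3³ = 27 ≡ 3 (mod 12), yet 3 ≡ 3 (mod 12), not 6.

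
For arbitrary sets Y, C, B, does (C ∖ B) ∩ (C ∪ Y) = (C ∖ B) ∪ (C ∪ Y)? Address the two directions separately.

(⊆) Let x ∈ (C ∖ B) ∩ (C ∪ Y). Then either x ∈ C and x ∉ Y, B; or x ∈ Y ∩ C and x ∉ B. In each case x ∈ (C ∖ B) ∪ (C ∪ Y), so (C ∖ B) ∩ (C ∪ Y) ⊆ (C ∖ B) ∪ (C ∪ Y).

(⊇) This inclusion fails. Take Y = {1}, C = ∅, B = ∅; then 1 ∈ (C ∖ B) ∪ (C ∪ Y) but 1 ∉ (C ∖ B) ∩ (C ∪ Y).

Only the forward inclusion holds.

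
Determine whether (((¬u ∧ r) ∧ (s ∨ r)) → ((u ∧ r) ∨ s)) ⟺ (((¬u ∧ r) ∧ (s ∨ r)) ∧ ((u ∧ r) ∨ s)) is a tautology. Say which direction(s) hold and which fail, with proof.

Not equivalent: only (⇐) holds.

(→) This fails. Under r = F, u = F, s = F, the left side is true but the right side is false.

(←) Assume the antecedent. If r is true, the antecedent forces (r = T, u = F, s = T), and the consequent holds there. If r is false, the antecedent cannot hold. Either way the consequent holds.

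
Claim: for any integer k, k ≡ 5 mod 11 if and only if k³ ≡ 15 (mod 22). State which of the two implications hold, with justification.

(→) This fails: take k = 16. Then 16 ≡ 5 (mod 11), but 16³ = 4096 ≡ 4 (mod 22), not 15.

(←) Conversely, the residues r modulo 22 with r³ ≡ 15 (mod 22) are exactly {5}, and each is ≡ 5 (mod 11).

(⇒) fails; (⇐) holds.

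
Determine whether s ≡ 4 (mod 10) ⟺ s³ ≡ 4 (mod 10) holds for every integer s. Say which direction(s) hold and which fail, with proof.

Both directions hold; the statement is true.

(⟹) Suppose s ≡ 4 (mod 10). Write s = 10j + 4. Then (10j + 4)³ = 1000j³ + 1200j² + 480j + 64 = 10(100j³ + 120j² + 48j + 6) + 4, so s³ ≡ 4 (mod 10).

(⟸) Conversely, suppose s³ ≡ 4 (mod 10). The only residue r in {0, …, 9} with r³ ≡ 4 (mod 10) is r = 4, so s ≡ 4 (mod 10).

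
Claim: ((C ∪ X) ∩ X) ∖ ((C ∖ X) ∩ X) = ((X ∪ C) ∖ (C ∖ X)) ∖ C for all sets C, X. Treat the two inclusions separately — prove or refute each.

Only the reverse inclusion holds.

(⊇) Let x ∈ ((X ∪ C) ∖ (C ∖ X)) ∖ C. Then x ∈ X and x ∉ C, from which x ∈ ((C ∪ X) ∩ X) ∖ ((C ∖ X) ∩ X).

(⊆) This inclusion fails. Take C = {1}, X = {1}; then 1 ∈ ((C ∪ X) ∩ X) ∖ ((C ∖ X) ∩ X) but 1 ∉ ((X ∪ C) ∖ (C ∖ X)) ∖ C.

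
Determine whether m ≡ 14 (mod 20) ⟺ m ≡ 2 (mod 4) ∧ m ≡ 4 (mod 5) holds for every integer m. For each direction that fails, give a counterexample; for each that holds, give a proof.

(→) Suppose m ≡ 14 (mod 20); write m = 20j + 14. Since 4 ∣ 20, reducing mod 4 gives m ≡ 14 ≡ 2 (mod 4); since 5 ∣ 20, reducing mod 5 gives m ≡ 14 ≡ 4 (mod 5).

(←) Conversely, if m ≡ 2 (mod 4) and m ≡ 4 (mod 5), then by the Chinese remainder theorem m ≡ 14 (mod 20). This is exactly m ≡ 14 (mod 20).

Both directions hold; the statement is true.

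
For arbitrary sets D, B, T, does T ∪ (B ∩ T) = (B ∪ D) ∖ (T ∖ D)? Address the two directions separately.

Forward inclusion. This inclusion fails. Take D = ∅, B = ∅, T = {1}; then 1 ∈ T ∪ (B ∩ T) but 1 ∉ (B ∪ D) ∖ (T ∖ D).

Reverse inclusion. This inclusion fails. Take D = {1}, B = ∅, T = ∅; then 1 ∈ (B ∪ D) ∖ (T ∖ D) but 1 ∉ T ∪ (B ∩ T).

Neither inclusion holds.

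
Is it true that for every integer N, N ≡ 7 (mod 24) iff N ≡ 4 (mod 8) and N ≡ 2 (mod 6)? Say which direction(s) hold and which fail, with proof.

Neither direction holds.

(⟹) This fails: N = 7 gives 7 ≡ 7 (mod 24) but 7 ≡ 7 (mod 8), so the conjunction on the right does not hold.

(⟸) This fails: N = 20 satisfies both congruences on the right (20 ≡ 4 mod 8 and 20 ≡ 2 mod 6) yet 20 ≡ 20 (mod 24), not 7.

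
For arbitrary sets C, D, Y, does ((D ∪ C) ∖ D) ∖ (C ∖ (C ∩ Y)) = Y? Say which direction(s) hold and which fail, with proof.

Only the forward inclusion holds.

Reverse inclusion. This inclusion fails. Take C = ∅, D = ∅, Y = {1}; then 1 ∈ Y but 1 ∉ ((D ∪ C) ∖ D) ∖ (C ∖ (C ∩ Y)).

Forward inclusion. Let x ∈ ((D ∪ C) ∖ D) ∖ (C ∖ (C ∩ Y)). Then x ∈ C ∩ Y and x ∉ D, from which x ∈ Y.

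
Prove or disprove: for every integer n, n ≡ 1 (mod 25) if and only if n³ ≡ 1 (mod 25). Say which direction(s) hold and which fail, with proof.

(⇒) Suppose n ≡ 1 (mod 25). Write n = 25j + 1. Then (25j + 1)³ = 15625j³ + 1875j² + 75j + 1 = 25(625j³ + 75j² + 3j) + 1, so n³ ≡ 1 (mod 25).

(⇐) Conversely, suppose n³ ≡ 1 (mod 25). The only residue r in {0, …, 24} with r³ ≡ 1 (mod 25) is r = 1, so n ≡ 1 (mod 25).

Both directions hold; the statement is true.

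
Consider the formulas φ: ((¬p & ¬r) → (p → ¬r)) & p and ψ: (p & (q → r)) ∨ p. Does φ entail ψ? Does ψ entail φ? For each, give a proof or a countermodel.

[⇒] Assume the antecedent. If p is true, (p & (q → r)) ∨ p reduces to true regardless of the other variables. If p is false, the antecedent cannot hold. Either way (p & (q → r)) ∨ p holds.

[⇐] Assume the antecedent. If p is true, ((¬p & ¬r) → (p → ¬r)) & p reduces to true regardless of the other variables. If p is false, the antecedent cannot hold. Either way ((¬p & ¬r) → (p → ¬r)) & p holds.

Equivalent; both directions hold.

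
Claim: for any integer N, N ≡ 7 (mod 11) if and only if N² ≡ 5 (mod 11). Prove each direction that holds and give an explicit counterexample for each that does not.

Only the forward direction holds.

(⟹) Suppose N ≡ 7 (mod 11). Write N = 11j + 7. Then (11j + 7)² = 121j² + 154j + 49 = 11(11j² + 14j + 4) + 5, so N² ≡ 5 (mod 11).

(⟸) This fails: take N = 4. Then 4² = 16 ≡ 5 (mod 11), yet 4 ≡ 4 (mod 11), not 7.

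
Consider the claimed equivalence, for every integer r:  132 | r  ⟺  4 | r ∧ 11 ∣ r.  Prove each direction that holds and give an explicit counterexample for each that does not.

(⟹) If 132 ∣ r, write r = 132q. Since 132 = 33·4, r = 4·(33q), so 4 ∣ r; and since 132 = 12·11, r = 11·(12q), so 11 ∣ r.

(⟸) This fails: take r = 44. Both 4 ∣ 44 and 11 ∣ 44, yet 44 is not a multiple of 132 (since 44 = 0·132 + 44), so 132 ∤ 44.

Only the forward implication holds.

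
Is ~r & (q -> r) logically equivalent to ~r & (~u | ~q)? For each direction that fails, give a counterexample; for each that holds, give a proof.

Only the forward implication holds.

Forward direction. Assume the antecedent. If r is true, the antecedent cannot hold. If r is false, the antecedent forces (r = F, u = F, q = F) or (r = F, u = T, q = F), and ~r & (~u | ~q) holds there. Either way ~r & (~u | ~q) holds.

Converse. This fails. Under r = F, u = F, q = T, the left side is false but the right side is true.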